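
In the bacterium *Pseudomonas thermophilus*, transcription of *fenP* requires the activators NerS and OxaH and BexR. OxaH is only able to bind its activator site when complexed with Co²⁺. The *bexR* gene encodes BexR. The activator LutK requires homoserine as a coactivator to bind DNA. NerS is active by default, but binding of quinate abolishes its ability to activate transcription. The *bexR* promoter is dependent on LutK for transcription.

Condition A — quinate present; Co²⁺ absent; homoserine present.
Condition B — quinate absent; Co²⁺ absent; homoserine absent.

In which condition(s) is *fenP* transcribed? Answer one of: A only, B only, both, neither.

neither

Condition A:
Quinate is present, so NerS is inactive.
Co²⁺ is absent, so OxaH is inactive.
Homoserine is present, so LutK is active.
No repressor is bound and LutK is active, so *bexR* is transcribed.
So BexR is produced and active.
Required activator NerS is absent, so *fenP* is not transcribed.
→ *fenP* is OFF in A.
Condition B:
Quinate is absent, so NerS is active.
Co²⁺ is absent, so OxaH is inactive.
Homoserine is absent, so LutK is inactive.
Required activator LutK is absent, so *bexR* is not transcribed.
So BexR is not produced.
Required activator OxaH is absent, so *fenP* is not transcribed.
→ *fenP* is OFF in B.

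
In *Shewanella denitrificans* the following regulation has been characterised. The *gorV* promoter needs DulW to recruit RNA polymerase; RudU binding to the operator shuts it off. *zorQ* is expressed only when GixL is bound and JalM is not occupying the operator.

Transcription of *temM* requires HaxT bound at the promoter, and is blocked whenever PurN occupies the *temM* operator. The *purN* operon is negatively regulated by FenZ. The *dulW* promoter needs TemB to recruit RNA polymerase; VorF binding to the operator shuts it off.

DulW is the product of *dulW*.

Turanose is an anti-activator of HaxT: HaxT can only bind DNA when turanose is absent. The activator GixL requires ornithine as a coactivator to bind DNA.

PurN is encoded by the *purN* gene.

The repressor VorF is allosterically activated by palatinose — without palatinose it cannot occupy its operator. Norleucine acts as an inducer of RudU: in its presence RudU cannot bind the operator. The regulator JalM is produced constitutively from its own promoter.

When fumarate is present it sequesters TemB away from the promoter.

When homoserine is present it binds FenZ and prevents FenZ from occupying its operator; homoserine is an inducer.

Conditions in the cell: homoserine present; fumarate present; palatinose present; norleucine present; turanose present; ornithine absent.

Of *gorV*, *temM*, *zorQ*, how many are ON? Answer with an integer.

0

Norleucine is present, so RudU is inactive.
Fumarate is present, so TemB is inactive.
Palatinose is present, so VorF is active.
With repressor VorF bound, *dulW* is not transcribed.
So DulW is not produced.
Required activator DulW is absent, so *gorV* is not transcribed.
→ *gorV* is OFF.
Homoserine is present, so FenZ is inactive.
With no repressor bound, *purN* is transcribed.
So PurN is produced and active.
Turanose is present, so HaxT is inactive.
With repressor PurN bound, *temM* is not transcribed.
→ *temM* is OFF.
Ornithine is absent, so GixL is inactive.
JalM is produced constitutively and is active.
With repressor JalM bound, *zorQ* is not transcribed.
→ *zorQ* is OFF.
0 of the 3 genes are transcribed.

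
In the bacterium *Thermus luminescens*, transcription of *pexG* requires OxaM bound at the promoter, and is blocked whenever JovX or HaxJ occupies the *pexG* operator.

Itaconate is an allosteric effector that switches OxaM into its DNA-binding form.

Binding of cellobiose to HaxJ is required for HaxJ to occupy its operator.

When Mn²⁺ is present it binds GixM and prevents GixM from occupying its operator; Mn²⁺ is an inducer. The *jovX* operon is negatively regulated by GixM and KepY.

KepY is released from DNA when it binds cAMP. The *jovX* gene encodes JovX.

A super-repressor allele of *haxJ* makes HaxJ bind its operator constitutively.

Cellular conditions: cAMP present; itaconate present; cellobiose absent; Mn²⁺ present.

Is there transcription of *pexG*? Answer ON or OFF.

Mn²⁺ is present, so GixM is inactive.
cAMP is present, so KepY is inactive.
With no repressor bound, *jovX* is transcribed.
So JovX is produced and active.
Itaconate is present, so OxaM is active.
HaxJ is constitutively active in this strain.
With repressor JovX bound, *pexG* is not transcribed.

OFF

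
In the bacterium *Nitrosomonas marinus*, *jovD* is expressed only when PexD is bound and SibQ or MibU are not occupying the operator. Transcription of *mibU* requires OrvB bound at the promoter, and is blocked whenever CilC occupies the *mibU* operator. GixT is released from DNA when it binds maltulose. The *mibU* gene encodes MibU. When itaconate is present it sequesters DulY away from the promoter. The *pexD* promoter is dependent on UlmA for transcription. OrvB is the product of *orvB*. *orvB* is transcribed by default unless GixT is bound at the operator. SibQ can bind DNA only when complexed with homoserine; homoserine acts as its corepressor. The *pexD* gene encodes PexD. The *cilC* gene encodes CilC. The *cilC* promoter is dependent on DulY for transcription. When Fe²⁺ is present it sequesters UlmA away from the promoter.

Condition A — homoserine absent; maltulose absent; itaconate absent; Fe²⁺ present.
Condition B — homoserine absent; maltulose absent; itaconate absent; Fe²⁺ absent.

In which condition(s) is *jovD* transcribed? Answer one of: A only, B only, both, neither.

B only

Condition A:
Homoserine is absent, so SibQ is inactive.
Maltulose is absent, so GixT is active.
With repressor GixT bound, *orvB* is not transcribed.
So OrvB is not produced.
Itaconate is absent, so DulY is active.
No repressor is bound and DulY is active, so *cilC* is transcribed.
So CilC is produced and active.
With repressor CilC bound, *mibU* is not transcribed.
So MibU is not produced.
Fe²⁺ is present, so UlmA is inactive.
Required activator UlmA is absent, so *pexD* is not transcribed.
So PexD is not produced.
Required activator PexD is absent, so *jovD* is not transcribed.
→ *jovD* is OFF in A.
Condition B:
Homoserine is absent, so SibQ is inactive.
Maltulose is absent, so GixT is active.
With repressor GixT bound, *orvB* is not transcribed.
So OrvB is not produced.
Itaconate is absent, so DulY is active.
No repressor is bound and DulY is active, so *cilC* is transcribed.
So CilC is produced and active.
With repressor CilC bound, *mibU* is not transcribed.
So MibU is not produced.
Fe²⁺ is absent, so UlmA is active.
No repressor is bound and UlmA is active, so *pexD* is transcribed.
So PexD is produced and active.
No repressor is bound and PexD is active, so *jovD* is transcribed.
→ *jovD* is ON in B.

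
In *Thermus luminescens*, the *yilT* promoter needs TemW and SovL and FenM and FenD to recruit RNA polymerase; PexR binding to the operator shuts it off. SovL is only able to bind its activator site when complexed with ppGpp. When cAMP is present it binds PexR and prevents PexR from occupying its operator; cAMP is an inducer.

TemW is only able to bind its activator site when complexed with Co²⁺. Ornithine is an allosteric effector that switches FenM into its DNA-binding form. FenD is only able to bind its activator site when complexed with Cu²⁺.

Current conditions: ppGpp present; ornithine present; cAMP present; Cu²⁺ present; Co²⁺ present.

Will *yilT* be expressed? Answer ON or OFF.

Co²⁺ is present, so TemW is active.
ppGpp is present, so SovL is active.
Ornithine is present, so FenM is active.
Cu²⁺ is present, so FenD is active.
cAMP is present, so PexR is inactive.
No repressor is bound and TemW and SovL and FenM and FenD are active, so *yilT* is transcribed.

ON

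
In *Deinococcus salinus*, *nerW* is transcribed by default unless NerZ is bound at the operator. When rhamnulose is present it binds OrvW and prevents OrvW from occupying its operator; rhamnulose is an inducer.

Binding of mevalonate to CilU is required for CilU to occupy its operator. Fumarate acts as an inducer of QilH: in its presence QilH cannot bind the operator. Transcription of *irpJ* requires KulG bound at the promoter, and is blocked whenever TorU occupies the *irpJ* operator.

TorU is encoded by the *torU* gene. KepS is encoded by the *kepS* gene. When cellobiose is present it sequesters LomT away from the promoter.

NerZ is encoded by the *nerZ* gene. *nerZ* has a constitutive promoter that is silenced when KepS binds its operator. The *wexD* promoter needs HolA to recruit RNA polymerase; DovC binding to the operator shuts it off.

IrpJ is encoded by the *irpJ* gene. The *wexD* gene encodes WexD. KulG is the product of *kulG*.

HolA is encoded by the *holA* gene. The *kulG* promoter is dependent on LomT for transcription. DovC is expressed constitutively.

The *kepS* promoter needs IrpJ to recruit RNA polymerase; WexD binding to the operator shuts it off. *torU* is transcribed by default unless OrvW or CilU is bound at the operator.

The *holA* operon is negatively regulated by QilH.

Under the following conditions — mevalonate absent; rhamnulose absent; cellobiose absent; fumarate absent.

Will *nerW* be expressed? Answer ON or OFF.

Fumarate is absent, so QilH is active.
With repressor QilH bound, *holA* is not transcribed.
So HolA is not produced.
DovC is produced constitutively and is active.
With repressor DovC bound, *wexD* is not transcribed.
So WexD is not produced.
Cellobiose is absent, so LomT is active.
No repressor is bound and LomT is active, so *kulG* is transcribed.
So KulG is produced and active.
Rhamnulose is absent, so OrvW is active.
Mevalonate is absent, so CilU is inactive.
With repressor OrvW bound, *torU* is not transcribed.
So TorU is not produced.
No repressor is bound and KulG is active, so *irpJ* is transcribed.
So IrpJ is produced and active.
No repressor is bound and IrpJ is active, so *kepS* is transcribed.
So KepS is produced and active.
With repressor KepS bound, *nerZ* is not transcribed.
So NerZ is not produced.
With no repressor bound, *nerW* is transcribed.

ON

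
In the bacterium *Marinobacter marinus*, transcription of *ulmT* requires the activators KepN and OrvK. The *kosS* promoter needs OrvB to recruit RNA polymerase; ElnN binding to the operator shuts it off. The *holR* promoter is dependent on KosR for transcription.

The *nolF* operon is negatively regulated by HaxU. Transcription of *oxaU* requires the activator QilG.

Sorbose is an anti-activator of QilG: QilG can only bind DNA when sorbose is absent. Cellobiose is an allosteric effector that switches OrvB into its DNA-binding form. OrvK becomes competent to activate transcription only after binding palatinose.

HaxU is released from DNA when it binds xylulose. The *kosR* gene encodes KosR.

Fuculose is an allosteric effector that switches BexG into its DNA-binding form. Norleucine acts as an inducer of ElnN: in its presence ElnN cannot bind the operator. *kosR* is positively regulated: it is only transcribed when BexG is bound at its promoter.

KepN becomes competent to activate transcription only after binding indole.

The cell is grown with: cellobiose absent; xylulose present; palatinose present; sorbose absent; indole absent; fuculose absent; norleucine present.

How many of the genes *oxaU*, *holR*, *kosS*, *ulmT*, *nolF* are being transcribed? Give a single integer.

Sorbose is absent, so QilG is active.
No repressor is bound and QilG is active, so *oxaU* is transcribed.
→ *oxaU* is ON.
Fuculose is absent, so BexG is inactive.
Required activator BexG is absent, so *kosR* is not transcribed.
So KosR is not produced.
Required activator KosR is absent, so *holR* is not transcribed.
→ *holR* is OFF.
Cellobiose is absent, so OrvB is inactive.
Norleucine is present, so ElnN is inactive.
Required activator OrvB is absent, so *kosS* is not transcribed.
→ *kosS* is OFF.
Indole is absent, so KepN is inactive.
Palatinose is present, so OrvK is active.
Required activator KepN is absent, so *ulmT* is not transcribed.
→ *ulmT* is OFF.
Xylulose is present, so HaxU is inactive.
With no repressor bound, *nolF* is transcribed.
→ *nolF* is ON.
2 of the 5 genes are transcribed.

2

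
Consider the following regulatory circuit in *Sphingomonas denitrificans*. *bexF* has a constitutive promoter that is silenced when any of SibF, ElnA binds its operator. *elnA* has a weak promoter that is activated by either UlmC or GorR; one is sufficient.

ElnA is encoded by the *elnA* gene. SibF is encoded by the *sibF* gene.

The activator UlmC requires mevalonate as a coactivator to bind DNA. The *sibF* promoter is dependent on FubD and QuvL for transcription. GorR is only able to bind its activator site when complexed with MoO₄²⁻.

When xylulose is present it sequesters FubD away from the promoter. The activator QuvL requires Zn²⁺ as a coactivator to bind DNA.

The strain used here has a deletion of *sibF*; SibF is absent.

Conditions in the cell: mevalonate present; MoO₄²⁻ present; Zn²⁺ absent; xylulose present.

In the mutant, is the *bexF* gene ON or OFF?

SibF is non-functional in this strain, so it has no effect.
Mevalonate is present, so UlmC is active.
MoO₄²⁻ is present, so GorR is active.
Activator UlmC is present, so *elnA* is transcribed.
So ElnA is produced and active.
With repressor ElnA bound, *bexF* is not transcribed.

OFF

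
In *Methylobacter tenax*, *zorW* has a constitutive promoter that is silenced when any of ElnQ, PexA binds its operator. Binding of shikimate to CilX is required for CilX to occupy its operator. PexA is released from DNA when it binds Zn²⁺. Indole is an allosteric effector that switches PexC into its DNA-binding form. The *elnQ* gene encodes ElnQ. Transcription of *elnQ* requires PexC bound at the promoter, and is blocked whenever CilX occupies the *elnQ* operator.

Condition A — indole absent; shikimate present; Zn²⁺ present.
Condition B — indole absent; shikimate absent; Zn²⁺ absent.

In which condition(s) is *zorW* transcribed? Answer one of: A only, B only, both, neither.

Condition A:
Indole is absent, so PexC is inactive.
Shikimate is present, so CilX is active.
With repressor CilX bound, *elnQ* is not transcribed.
So ElnQ is not produced.
Zn²⁺ is present, so PexA is inactive.
With no repressor bound, *zorW* is transcribed.
→ *zorW* is ON in A.
Condition B:
Indole is absent, so PexC is inactive.
Shikimate is absent, so CilX is inactive.
Required activator PexC is absent, so *elnQ* is not transcribed.
So ElnQ is not produced.
Zn²⁺ is absent, so PexA is active.
With repressor PexA bound, *zorW* is not transcribed.
→ *zorW* is OFF in B.

A only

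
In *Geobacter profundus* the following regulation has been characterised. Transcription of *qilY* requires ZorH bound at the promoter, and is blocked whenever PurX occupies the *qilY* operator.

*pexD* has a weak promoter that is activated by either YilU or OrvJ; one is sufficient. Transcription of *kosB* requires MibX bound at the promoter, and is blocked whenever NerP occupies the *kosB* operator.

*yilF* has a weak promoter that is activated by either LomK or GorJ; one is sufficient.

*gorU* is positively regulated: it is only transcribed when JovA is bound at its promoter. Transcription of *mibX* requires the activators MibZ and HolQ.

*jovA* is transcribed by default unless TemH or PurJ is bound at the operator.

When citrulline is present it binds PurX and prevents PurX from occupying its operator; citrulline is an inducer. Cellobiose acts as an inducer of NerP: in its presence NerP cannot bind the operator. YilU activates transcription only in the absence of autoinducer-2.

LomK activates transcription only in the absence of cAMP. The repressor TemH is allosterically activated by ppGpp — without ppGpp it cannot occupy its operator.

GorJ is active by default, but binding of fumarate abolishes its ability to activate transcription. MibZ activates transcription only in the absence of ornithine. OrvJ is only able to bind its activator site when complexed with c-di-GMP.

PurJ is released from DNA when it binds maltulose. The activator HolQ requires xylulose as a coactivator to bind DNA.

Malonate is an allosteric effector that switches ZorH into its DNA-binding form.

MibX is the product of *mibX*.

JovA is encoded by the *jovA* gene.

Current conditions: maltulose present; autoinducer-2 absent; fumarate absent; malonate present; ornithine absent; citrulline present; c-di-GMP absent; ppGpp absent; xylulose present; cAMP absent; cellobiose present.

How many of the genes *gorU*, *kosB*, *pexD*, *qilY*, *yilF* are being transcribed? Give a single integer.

ppGpp is absent, so TemH is inactive.
Maltulose is present, so PurJ is inactive.
With no repressor bound, *jovA* is transcribed.
So JovA is produced and active.
No repressor is bound and JovA is active, so *gorU* is transcribed.
→ *gorU* is ON.
Ornithine is absent, so MibZ is active.
Xylulose is present, so HolQ is active.
No repressor is bound and MibZ and HolQ are active, so *mibX* is transcribed.
So MibX is produced and active.
Cellobiose is present, so NerP is inactive.
No repressor is bound and MibX is active, so *kosB* is transcribed.
→ *kosB* is ON.
Autoinducer-2 is absent, so YilU is active.
c-di-GMP is absent, so OrvJ is inactive.
Activator YilU is present, so *pexD* is transcribed.
→ *pexD* is ON.
Malonate is present, so ZorH is active.
Citrulline is present, so PurX is inactive.
No repressor is bound and ZorH is active, so *qilY* is transcribed.
→ *qilY* is ON.
cAMP is absent, so LomK is active.
Fumarate is absent, so GorJ is active.
Activator LomK is present, so *yilF* is transcribed.
→ *yilF* is ON.
5 of the 5 genes are transcribed.

5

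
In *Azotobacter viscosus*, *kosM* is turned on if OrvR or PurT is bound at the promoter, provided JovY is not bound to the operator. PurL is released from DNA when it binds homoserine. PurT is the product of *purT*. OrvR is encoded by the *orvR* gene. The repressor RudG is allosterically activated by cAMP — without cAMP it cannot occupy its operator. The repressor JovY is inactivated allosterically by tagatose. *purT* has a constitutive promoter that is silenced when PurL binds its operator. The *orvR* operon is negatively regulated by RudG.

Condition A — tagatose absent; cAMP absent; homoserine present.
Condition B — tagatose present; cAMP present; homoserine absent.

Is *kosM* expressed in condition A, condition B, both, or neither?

neither

Condition A:
Tagatose is absent, so JovY is active.
cAMP is absent, so RudG is inactive.
With no repressor bound, *orvR* is transcribed.
So OrvR is produced and active.
Homoserine is present, so PurL is inactive.
With no repressor bound, *purT* is transcribed.
So PurT is produced and active.
With repressor JovY bound, *kosM* is not transcribed.
→ *kosM* is OFF in A.
Condition B:
Tagatose is present, so JovY is inactive.
cAMP is present, so RudG is active.
With repressor RudG bound, *orvR* is not transcribed.
So OrvR is not produced.
Homoserine is absent, so PurL is active.
With repressor PurL bound, *purT* is not transcribed.
So PurT is not produced.
No activator is available at the *kosM* promoter, so *kosM* is not transcribed.
→ *kosM* is OFF in B.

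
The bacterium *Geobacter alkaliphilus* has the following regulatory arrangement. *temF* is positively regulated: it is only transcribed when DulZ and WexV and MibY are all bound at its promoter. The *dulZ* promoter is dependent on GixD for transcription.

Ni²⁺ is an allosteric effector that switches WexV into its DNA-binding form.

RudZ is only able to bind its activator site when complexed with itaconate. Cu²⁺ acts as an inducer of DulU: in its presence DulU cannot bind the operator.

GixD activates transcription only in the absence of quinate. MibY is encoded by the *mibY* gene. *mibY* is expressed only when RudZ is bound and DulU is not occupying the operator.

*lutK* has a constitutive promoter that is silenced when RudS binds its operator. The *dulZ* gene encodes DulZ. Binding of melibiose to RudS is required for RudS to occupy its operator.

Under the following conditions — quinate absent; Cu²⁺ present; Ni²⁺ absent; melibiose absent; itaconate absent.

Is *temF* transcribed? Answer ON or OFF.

Quinate is absent, so GixD is active.
No repressor is bound and GixD is active, so *dulZ* is transcribed.
So DulZ is produced and active.
Ni²⁺ is absent, so WexV is inactive.
Cu²⁺ is present, so DulU is inactive.
Itaconate is absent, so RudZ is inactive.
Required activator RudZ is absent, so *mibY* is not transcribed.
So MibY is not produced.
Required activator WexV is absent, so *temF* is not transcribed.

OFF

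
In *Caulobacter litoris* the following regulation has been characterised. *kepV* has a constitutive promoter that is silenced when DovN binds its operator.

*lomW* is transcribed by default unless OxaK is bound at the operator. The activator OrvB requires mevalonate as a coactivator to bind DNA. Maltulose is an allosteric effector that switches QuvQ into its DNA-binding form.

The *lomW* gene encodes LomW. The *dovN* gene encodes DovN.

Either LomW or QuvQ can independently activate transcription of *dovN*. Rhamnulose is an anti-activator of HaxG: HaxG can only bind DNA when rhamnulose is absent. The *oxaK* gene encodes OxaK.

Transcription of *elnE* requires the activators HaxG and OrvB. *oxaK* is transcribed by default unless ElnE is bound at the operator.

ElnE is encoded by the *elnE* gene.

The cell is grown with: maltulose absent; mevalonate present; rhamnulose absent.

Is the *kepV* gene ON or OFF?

OFF

Rhamnulose is absent, so HaxG is active.
Mevalonate is present, so OrvB is active.
No repressor is bound and HaxG and OrvB are active, so *elnE* is transcribed.
So ElnE is produced and active.
With repressor ElnE bound, *oxaK* is not transcribed.
So OxaK is not produced.
With no repressor bound, *lomW* is transcribed.
So LomW is produced and active.
Maltulose is absent, so QuvQ is inactive.
Activator LomW is present, so *dovN* is transcribed.
So DovN is produced and active.
With repressor DovN bound, *kepV* is not transcribed.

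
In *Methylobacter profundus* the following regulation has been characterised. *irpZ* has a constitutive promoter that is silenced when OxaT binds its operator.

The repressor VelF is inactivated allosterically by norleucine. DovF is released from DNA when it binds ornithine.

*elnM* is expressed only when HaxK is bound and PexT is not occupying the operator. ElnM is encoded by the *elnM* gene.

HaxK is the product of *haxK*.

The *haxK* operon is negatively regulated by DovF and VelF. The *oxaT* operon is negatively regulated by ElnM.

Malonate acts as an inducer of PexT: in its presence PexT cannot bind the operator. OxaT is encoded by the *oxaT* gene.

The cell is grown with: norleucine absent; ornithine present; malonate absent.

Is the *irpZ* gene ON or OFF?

Ornithine is present, so DovF is inactive.
Norleucine is absent, so VelF is active.
With repressor VelF bound, *haxK* is not transcribed.
So HaxK is not produced.
Malonate is absent, so PexT is active.
With repressor PexT bound, *elnM* is not transcribed.
So ElnM is not produced.
With no repressor bound, *oxaT* is transcribed.
So OxaT is produced and active.
With repressor OxaT bound, *irpZ* is not transcribed.

OFF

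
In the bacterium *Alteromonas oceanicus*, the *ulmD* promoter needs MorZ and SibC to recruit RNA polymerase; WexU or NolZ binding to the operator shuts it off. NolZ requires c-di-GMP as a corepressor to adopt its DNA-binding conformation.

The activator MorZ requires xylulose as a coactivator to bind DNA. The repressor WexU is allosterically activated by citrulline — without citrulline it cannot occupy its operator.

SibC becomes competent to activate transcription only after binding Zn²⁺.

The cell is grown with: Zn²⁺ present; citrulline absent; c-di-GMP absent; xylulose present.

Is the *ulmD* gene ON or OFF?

ON

Xylulose is present, so MorZ is active.
Zn²⁺ is present, so SibC is active.
Citrulline is absent, so WexU is inactive.
c-di-GMP is absent, so NolZ is inactive.
No repressor is bound and MorZ and SibC are active, so *ulmD* is transcribed.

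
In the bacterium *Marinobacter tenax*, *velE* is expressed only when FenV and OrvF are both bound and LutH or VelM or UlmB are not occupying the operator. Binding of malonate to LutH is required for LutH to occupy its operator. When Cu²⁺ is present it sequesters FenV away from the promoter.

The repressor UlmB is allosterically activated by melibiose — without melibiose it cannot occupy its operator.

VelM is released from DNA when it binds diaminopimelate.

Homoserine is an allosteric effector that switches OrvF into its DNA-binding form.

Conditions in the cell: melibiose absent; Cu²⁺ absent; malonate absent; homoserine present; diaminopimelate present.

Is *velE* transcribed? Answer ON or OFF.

Cu²⁺ is absent, so FenV is active.
Malonate is absent, so LutH is inactive.
Diaminopimelate is present, so VelM is inactive.
Homoserine is present, so OrvF is active.
Melibiose is absent, so UlmB is inactive.
No repressor is bound and FenV and OrvF are active, so *velE* is transcribed.

ON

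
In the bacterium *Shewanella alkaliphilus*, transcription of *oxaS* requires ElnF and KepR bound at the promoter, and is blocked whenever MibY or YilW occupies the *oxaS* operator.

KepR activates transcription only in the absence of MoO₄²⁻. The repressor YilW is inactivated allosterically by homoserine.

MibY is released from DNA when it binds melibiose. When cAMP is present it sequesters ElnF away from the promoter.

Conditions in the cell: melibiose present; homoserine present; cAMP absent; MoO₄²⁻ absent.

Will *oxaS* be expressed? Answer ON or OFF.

ON

cAMP is absent, so ElnF is active.
Melibiose is present, so MibY is inactive.
Homoserine is present, so YilW is inactive.
MoO₄²⁻ is absent, so KepR is active.
No repressor is bound and ElnF and KepR are active, so *oxaS* is transcribed.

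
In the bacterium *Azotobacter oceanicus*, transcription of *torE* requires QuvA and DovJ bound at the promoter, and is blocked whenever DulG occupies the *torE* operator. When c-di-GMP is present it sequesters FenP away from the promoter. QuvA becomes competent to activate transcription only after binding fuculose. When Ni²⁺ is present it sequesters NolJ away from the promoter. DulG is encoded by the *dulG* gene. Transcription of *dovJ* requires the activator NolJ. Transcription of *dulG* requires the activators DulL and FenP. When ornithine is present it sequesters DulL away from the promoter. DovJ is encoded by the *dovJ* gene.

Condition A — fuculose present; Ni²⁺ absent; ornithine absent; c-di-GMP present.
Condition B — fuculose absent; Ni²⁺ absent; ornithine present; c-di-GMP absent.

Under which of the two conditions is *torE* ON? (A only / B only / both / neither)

Condition A:
Fuculose is present, so QuvA is active.
Ni²⁺ is absent, so NolJ is active.
No repressor is bound and NolJ is active, so *dovJ* is transcribed.
So DovJ is produced and active.
Ornithine is absent, so DulL is active.
c-di-GMP is present, so FenP is inactive.
Required activator FenP is absent, so *dulG* is not transcribed.
So DulG is not produced.
No repressor is bound and QuvA and DovJ are active, so *torE* is transcribed.
→ *torE* is ON in A.
Condition B:
Fuculose is absent, so QuvA is inactive.
Ni²⁺ is absent, so NolJ is active.
No repressor is bound and NolJ is active, so *dovJ* is transcribed.
So DovJ is produced and active.
Ornithine is present, so DulL is inactive.
c-di-GMP is absent, so FenP is active.
Required activator DulL is absent, so *dulG* is not transcribed.
So DulG is not produced.
Required activator QuvA is absent, so *torE* is not transcribed.
→ *torE* is OFF in B.

A only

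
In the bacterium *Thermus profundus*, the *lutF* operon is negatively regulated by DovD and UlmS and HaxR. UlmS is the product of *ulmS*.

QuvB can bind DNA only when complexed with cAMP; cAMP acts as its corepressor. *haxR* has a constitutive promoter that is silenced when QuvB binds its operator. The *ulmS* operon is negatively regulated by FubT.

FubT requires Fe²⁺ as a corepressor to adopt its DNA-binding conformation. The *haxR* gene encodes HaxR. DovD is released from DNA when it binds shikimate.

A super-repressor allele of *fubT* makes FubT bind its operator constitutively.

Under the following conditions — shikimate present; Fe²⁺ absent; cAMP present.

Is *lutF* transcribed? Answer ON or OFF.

ON

Shikimate is present, so DovD is inactive.
FubT is constitutively active in this strain.
With repressor FubT bound, *ulmS* is not transcribed.
So UlmS is not produced.
cAMP is present, so QuvB is active.
With repressor QuvB bound, *haxR* is not transcribed.
So HaxR is not produced.
With no repressor bound, *lutF* is transcribed.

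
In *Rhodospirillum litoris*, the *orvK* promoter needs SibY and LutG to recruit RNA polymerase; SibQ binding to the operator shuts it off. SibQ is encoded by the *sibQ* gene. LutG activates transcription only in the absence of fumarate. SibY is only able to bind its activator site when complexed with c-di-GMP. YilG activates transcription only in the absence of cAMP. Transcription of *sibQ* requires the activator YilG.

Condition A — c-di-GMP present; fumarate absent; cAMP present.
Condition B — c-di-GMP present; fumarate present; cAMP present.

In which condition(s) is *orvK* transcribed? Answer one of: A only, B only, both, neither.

A only

Condition A:
c-di-GMP is present, so SibY is active.
Fumarate is absent, so LutG is active.
cAMP is present, so YilG is inactive.
Required activator YilG is absent, so *sibQ* is not transcribed.
So SibQ is not produced.
No repressor is bound and SibY and LutG are active, so *orvK* is transcribed.
→ *orvK* is ON in A.
Condition B:
c-di-GMP is present, so SibY is active.
Fumarate is present, so LutG is inactive.
cAMP is present, so YilG is inactive.
Required activator YilG is absent, so *sibQ* is not transcribed.
So SibQ is not produced.
Required activator LutG is absent, so *orvK* is not transcribed.
→ *orvK* is OFF in B.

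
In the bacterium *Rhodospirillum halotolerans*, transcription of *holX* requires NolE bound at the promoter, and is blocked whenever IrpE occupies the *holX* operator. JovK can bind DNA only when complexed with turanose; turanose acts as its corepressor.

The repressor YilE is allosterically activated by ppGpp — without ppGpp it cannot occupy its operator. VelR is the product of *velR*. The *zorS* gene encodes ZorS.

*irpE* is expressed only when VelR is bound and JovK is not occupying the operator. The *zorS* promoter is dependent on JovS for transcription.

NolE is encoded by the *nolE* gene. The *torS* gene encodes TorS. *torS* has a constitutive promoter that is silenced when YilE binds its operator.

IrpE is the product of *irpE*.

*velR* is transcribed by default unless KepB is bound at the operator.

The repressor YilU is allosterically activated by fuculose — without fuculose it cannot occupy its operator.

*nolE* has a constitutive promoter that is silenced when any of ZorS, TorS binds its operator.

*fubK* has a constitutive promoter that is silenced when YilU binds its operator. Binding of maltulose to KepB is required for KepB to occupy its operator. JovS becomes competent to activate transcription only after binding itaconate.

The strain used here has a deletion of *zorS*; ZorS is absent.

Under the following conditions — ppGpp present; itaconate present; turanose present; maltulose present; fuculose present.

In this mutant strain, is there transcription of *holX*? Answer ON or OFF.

ZorS is non-functional in this strain, so it has no effect.
ppGpp is present, so YilE is active.
With repressor YilE bound, *torS* is not transcribed.
So TorS is not produced.
With no repressor bound, *nolE* is transcribed.
So NolE is produced and active.
Maltulose is present, so KepB is active.
With repressor KepB bound, *velR* is not transcribed.
So VelR is not produced.
Turanose is present, so JovK is active.
With repressor JovK bound, *irpE* is not transcribed.
So IrpE is not produced.
No repressor is bound and NolE is active, so *holX* is transcribed.

ON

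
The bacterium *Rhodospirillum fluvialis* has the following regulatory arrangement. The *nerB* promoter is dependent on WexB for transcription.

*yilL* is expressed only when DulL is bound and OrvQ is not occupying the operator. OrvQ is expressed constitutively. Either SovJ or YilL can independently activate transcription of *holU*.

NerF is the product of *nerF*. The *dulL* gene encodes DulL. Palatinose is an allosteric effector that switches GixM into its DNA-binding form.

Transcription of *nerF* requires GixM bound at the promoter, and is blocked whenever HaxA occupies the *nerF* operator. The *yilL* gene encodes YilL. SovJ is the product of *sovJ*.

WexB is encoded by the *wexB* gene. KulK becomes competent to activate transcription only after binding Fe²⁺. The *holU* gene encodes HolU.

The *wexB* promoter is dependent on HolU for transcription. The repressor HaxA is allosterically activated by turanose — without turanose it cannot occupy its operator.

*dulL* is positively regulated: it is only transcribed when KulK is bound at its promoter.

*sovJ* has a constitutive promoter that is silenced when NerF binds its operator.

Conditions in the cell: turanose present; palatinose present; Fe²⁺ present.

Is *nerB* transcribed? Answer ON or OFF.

ON

Palatinose is present, so GixM is active.
Turanose is present, so HaxA is active.
With repressor HaxA bound, *nerF* is not transcribed.
So NerF is not produced.
With no repressor bound, *sovJ* is transcribed.
So SovJ is produced and active.
OrvQ is produced constitutively and is active.
Fe²⁺ is present, so KulK is active.
No repressor is bound and KulK is active, so *dulL* is transcribed.
So DulL is produced and active.
With repressor OrvQ bound, *yilL* is not transcribed.
So YilL is not produced.
Activator SovJ is present, so *holU* is transcribed.
So HolU is produced and active.
No repressor is bound and HolU is active, so *wexB* is transcribed.
So WexB is produced and active.
No repressor is bound and WexB is active, so *nerB* is transcribed.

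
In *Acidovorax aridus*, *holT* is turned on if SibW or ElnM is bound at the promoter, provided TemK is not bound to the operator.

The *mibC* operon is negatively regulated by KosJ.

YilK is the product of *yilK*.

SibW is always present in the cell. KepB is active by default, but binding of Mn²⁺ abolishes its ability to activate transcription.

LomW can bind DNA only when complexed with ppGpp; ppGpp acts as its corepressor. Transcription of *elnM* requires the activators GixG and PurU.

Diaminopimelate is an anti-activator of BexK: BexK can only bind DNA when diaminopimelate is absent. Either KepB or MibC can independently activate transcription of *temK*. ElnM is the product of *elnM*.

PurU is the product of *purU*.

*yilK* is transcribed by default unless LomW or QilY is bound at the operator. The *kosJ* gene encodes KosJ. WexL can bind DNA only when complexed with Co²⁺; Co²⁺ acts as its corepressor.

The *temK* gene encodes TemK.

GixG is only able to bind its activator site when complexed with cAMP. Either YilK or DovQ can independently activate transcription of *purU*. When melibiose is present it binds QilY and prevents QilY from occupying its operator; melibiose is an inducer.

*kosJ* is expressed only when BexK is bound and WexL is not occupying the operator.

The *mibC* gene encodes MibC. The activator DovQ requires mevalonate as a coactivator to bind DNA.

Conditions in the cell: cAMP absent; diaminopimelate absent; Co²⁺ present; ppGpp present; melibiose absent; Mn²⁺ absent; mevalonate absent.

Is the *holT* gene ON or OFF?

OFF

Mn²⁺ is absent, so KepB is active.
Diaminopimelate is absent, so BexK is active.
Co²⁺ is present, so WexL is active.
With repressor WexL bound, *kosJ* is not transcribed.
So KosJ is not produced.
With no repressor bound, *mibC* is transcribed.
So MibC is produced and active.
Activator KepB is present, so *temK* is transcribed.
So TemK is produced and active.
SibW is produced constitutively and is active.
cAMP is absent, so GixG is inactive.
ppGpp is present, so LomW is active.
Melibiose is absent, so QilY is active.
With repressor LomW bound, *yilK* is not transcribed.
So YilK is not produced.
Mevalonate is absent, so DovQ is inactive.
No activator is available at the *purU* promoter, so *purU* is not transcribed.
So PurU is not produced.
Required activator GixG is absent, so *elnM* is not transcribed.
So ElnM is not produced.
With repressor TemK bound, *holT* is not transcribed.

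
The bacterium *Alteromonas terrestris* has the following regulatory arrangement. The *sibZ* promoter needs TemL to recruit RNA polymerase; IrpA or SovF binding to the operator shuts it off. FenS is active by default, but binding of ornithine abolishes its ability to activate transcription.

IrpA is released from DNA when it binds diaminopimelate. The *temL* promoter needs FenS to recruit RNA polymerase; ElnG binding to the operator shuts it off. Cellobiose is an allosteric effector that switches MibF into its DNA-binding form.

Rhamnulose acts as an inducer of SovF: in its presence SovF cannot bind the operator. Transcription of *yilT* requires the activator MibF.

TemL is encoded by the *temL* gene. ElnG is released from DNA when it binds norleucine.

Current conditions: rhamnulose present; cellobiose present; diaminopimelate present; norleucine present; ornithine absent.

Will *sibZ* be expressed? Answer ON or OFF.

ON

Diaminopimelate is present, so IrpA is inactive.
Rhamnulose is present, so SovF is inactive.
Ornithine is absent, so FenS is active.
Norleucine is present, so ElnG is inactive.
No repressor is bound and FenS is active, so *temL* is transcribed.
So TemL is produced and active.
No repressor is bound and TemL is active, so *sibZ* is transcribed.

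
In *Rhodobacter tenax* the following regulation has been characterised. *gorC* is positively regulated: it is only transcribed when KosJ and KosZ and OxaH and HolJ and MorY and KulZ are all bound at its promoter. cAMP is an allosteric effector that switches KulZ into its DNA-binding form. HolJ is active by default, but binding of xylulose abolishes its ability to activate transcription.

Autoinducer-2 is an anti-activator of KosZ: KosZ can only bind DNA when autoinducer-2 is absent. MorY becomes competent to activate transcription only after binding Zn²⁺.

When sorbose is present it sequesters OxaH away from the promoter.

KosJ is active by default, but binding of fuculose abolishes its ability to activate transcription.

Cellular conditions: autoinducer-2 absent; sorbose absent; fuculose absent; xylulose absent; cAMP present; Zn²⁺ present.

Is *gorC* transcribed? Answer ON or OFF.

ON

Fuculose is absent, so KosJ is active.
Autoinducer-2 is absent, so KosZ is active.
Sorbose is absent, so OxaH is active.
Xylulose is absent, so HolJ is active.
Zn²⁺ is present, so MorY is active.
cAMP is present, so KulZ is active.
No repressor is bound and KosJ and KosZ and OxaH and HolJ and MorY and KulZ are active, so *gorC* is transcribed.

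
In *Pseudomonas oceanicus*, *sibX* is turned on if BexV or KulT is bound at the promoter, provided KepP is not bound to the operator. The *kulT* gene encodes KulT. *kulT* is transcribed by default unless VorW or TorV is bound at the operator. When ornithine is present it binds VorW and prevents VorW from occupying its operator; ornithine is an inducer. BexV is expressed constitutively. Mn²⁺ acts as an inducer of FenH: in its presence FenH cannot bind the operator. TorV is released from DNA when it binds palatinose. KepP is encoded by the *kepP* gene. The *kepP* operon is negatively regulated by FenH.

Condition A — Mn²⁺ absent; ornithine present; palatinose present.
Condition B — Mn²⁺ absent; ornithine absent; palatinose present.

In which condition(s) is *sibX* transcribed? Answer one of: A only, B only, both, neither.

both

Condition A:
Mn²⁺ is absent, so FenH is active.
With repressor FenH bound, *kepP* is not transcribed.
So KepP is not produced.
BexV is produced constitutively and is active.
Ornithine is present, so VorW is inactive.
Palatinose is present, so TorV is inactive.
With no repressor bound, *kulT* is transcribed.
So KulT is produced and active.
Activator BexV is present, so *sibX* is transcribed.
→ *sibX* is ON in A.
Condition B:
Mn²⁺ is absent, so FenH is active.
With repressor FenH bound, *kepP* is not transcribed.
So KepP is not produced.
BexV is produced constitutively and is active.
Ornithine is absent, so VorW is active.
Palatinose is present, so TorV is inactive.
With repressor VorW bound, *kulT* is not transcribed.
So KulT is not produced.
Activator BexV is present, so *sibX* is transcribed.
→ *sibX* is ON in B.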